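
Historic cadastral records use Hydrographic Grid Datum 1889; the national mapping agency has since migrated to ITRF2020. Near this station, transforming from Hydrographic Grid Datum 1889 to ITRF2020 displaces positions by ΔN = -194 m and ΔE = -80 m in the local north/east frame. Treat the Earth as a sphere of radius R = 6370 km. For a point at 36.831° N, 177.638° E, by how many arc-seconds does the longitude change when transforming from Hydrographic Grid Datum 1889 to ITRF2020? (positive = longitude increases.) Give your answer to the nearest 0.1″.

Δλ = -3.2″

At latitude 36.831°, cos φ = 0.800407.
One radian of longitude at latitude φ spans R cos φ, so Δλ = ΔE / (R cos φ) = -80.0 / (6370000 × 0.800407) = -1.5691e-05 rad = -3.236″.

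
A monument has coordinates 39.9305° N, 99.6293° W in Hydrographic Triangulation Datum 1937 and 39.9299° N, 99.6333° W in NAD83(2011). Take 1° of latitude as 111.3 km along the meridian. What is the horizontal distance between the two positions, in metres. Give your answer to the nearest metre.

Δφ = 39.9299° − 39.9305° = -0.0006°; Δλ = -99.6333° − -99.6293° = -0.0040°.
ΔN = Δφ × 111300 = -66.8 m; ΔE = Δλ × 111300 × cos(39.9305°) = -0.0040 × 111300 × 0.766824 = -341.4 m.
Distance = √(ΔE² + ΔN²) = √((-341.4)² + (-66.8)²) = 347.9 m.

348 m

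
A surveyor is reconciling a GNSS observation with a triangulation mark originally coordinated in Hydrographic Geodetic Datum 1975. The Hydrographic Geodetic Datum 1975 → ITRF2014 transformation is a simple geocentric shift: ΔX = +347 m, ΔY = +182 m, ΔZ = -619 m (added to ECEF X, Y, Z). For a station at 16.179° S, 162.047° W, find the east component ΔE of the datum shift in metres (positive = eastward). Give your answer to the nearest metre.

ΔE = -66 m

The local east axis at (φ, λ) is (−sin λ, cos λ, 0), so ΔE = −sin(-162.047°)·347 + cos(-162.047°)·182 = -66.18 m.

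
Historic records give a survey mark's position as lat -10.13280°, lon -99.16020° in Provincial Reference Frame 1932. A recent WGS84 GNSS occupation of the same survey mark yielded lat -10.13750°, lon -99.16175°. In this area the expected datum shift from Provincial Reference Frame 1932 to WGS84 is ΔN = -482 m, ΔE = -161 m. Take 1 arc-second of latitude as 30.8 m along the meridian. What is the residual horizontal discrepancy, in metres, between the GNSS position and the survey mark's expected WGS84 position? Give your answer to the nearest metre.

Observed coordinate differences: Δφ = -0.00470°, Δλ = -0.00155°.
Converting to metres (1° lat = 110880 m, cos φ = 0.984403): observed ΔN = -521.1 m, observed ΔE = -169.2 m.
Subtracting the expected shift leaves a residual of -521.1 − (-482) = -39.1 m north and -169.2 − (-161) = -8.2 m east.
Residual distance = √((-39.1)² + (-8.2)²) = 40.0 m.

40 m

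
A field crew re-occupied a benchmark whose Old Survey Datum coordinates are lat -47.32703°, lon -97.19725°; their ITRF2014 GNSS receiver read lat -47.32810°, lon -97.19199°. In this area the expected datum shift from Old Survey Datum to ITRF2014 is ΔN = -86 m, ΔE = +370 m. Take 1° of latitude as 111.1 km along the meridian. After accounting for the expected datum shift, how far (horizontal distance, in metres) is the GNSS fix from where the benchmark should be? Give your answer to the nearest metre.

Observed coordinate differences: Δφ = -0.00107°, Δλ = +0.00526°.
Converting to metres (1° lat = 111100 m, cos φ = 0.677813): observed ΔN = -118.9 m, observed ΔE = 396.1 m.
Subtracting the expected shift leaves a residual of -118.9 − (-86) = -32.9 m north and 396.1 − (370) = 26.1 m east.
Residual distance = √((-32.9)² + 26.1²) = 42.0 m.

42 m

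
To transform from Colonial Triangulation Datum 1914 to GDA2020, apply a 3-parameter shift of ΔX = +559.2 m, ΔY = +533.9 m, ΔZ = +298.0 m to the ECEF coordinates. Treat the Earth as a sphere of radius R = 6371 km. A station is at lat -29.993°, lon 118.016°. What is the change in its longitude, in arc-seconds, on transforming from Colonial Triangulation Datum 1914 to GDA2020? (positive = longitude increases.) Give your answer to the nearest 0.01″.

Δλ = -27.83″

sin φ = -0.499894, cos φ = 0.866086, sin λ = 0.882816, cos λ = -0.469718.
East component: ΔE = −sin λ·ΔX + cos λ·ΔY = −(0.882816)(559.2) + (-0.469718)(533.9) = -744.45 m.
1° of latitude spans πR/180 = 111195 m; at latitude φ, 1° of longitude spans that × cos φ = 96304.4 m, so Δλ = -744.45 / 96304.4 × 3600 = -27.829″.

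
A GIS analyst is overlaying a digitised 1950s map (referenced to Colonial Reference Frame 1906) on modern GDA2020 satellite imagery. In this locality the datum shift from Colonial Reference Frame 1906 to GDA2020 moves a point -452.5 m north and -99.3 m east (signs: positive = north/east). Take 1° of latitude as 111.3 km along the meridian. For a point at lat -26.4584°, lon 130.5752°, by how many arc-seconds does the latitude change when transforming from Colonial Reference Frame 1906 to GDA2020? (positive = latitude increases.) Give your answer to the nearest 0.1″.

1° of latitude = 111.3 km, so Δφ = -452.5 / 111300 = -0.0040656° = -14.636″.

Δφ = -14.6″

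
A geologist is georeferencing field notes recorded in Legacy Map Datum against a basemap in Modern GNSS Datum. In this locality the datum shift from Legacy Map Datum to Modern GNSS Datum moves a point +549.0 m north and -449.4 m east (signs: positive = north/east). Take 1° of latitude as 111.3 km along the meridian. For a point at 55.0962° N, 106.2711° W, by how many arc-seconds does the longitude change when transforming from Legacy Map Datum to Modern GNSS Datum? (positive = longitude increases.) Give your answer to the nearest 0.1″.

Δλ = -25.4″

At latitude 55.0962°, cos φ = 0.572200.
1° of longitude at this latitude = 111.3 × cos φ = 63.69 km, so Δλ = -449.4 / 63685.9 = -0.0070565° = -25.403″.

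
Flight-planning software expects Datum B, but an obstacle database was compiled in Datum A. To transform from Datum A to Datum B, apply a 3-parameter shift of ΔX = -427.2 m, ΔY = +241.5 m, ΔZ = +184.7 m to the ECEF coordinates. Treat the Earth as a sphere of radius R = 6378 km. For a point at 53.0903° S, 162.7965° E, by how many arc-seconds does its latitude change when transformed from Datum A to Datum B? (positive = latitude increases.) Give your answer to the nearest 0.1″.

sin φ = -0.799583, cos φ = 0.600556, sin λ = 0.295766, cos λ = -0.955260.
North component: ΔN = −sin φ cos λ·ΔX − sin φ sin λ·ΔY + cos φ·ΔZ = −(-0.799583)(-0.955260)(-427.2) − (-0.799583)(0.295766)(241.5) + (0.600556)(184.7) = 494.33 m.
1° of latitude spans πR/180 = 111317 m, so Δφ = 494.33 / 111317 × 3600 = 15.987″.

Δφ = 16.0″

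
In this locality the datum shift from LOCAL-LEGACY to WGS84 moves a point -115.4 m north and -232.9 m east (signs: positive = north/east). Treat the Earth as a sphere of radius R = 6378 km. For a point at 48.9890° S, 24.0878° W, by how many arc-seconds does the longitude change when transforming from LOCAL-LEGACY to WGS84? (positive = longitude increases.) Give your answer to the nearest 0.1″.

At latitude -48.9890°, cos φ = 0.656204.
One radian of longitude at latitude φ spans R cos φ, so Δλ = ΔE / (R cos φ) = -232.9 / (6378000 × 0.656204) = -5.5648e-05 rad = -11.478″.

Δλ = -11.5″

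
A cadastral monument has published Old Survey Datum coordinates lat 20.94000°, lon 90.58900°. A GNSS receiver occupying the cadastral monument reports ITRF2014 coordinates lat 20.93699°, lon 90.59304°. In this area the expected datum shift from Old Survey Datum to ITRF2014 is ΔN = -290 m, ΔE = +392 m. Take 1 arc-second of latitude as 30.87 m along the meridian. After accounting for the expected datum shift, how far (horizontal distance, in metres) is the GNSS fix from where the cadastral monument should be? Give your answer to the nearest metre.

Observed coordinate differences: Δφ = -0.00301°, Δλ = +0.00404°.
Converting to metres (1° lat = 111132 m, cos φ = 0.933955): observed ΔN = -334.5 m, observed ΔE = 419.3 m.
Subtracting the expected shift leaves a residual of -334.5 − (-290) = -44.5 m north and 419.3 − (392) = 27.3 m east.
Residual distance = √((-44.5)² + 27.3²) = 52.2 m.

52 m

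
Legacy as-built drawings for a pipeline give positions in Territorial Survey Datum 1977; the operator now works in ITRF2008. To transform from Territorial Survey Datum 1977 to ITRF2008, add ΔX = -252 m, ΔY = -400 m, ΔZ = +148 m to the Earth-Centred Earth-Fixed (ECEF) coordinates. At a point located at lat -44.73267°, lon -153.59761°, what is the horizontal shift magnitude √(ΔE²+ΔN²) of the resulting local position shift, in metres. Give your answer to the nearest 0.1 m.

460.5 m

At φ = -44.73267°, λ = -153.59761°: sin φ = -0.703800, cos φ = 0.710398, sin λ = -0.444673, cos λ = -0.895693.
ΔE = −sin λ·ΔX + cos λ·ΔY = −(-0.444673)·(-252) + (-0.895693)·(-400) = 246.22 m.
ΔN = −sin φ cos λ·ΔX − sin φ sin λ·ΔY + cos φ·ΔZ = −(-0.703800)(-0.895693)(-252) − (-0.703800)(-0.444673)(-400) + (0.710398)(148) = 389.18 m.
Horizontal magnitude = √(ΔE² + ΔN²) = √(246.22² + 389.18²) = 460.53 m.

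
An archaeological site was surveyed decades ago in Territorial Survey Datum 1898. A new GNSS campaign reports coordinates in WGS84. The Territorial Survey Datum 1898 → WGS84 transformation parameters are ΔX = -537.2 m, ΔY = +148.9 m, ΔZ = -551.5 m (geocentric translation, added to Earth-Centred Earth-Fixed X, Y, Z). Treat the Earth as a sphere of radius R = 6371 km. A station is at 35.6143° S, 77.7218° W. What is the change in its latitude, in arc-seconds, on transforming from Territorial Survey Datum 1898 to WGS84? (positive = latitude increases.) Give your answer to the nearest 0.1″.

sin φ = -0.582326, cos φ = 0.812955, sin λ = -0.977127, cos λ = 0.212659.
North component: ΔN = −sin φ cos λ·ΔX − sin φ sin λ·ΔY + cos φ·ΔZ = −(-0.582326)(0.212659)(-537.2) − (-0.582326)(-0.977127)(148.9) + (0.812955)(-551.5) = -599.59 m.
1° of latitude spans πR/180 = 111195 m, so Δφ = -599.59 / 111195 × 3600 = -19.412″.

Δφ = -19.4″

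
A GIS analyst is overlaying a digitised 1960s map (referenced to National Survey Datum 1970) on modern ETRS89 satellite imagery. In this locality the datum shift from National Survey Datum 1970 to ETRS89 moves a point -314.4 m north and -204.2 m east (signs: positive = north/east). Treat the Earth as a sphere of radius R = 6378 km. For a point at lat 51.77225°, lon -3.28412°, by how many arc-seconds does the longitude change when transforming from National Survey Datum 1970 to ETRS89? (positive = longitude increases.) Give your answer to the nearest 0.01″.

Δλ = -10.67″

At latitude 51.77225°, cos φ = 0.618789.
One radian of longitude at latitude φ spans R cos φ, so Δλ = ΔE / (R cos φ) = -204.2 / (6378000 × 0.618789) = -5.1740e-05 rad = -10.672″.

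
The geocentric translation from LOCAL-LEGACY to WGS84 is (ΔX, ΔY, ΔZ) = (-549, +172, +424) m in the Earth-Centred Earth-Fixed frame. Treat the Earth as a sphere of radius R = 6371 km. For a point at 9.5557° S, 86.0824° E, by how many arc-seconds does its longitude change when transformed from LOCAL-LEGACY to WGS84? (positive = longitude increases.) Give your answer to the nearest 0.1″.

sin φ = -0.166006, cos φ = 0.986125, sin λ = 0.997663, cos λ = 0.068322.
East component: ΔE = −sin λ·ΔX + cos λ·ΔY = −(0.997663)(-549) + (0.068322)(172) = 559.47 m.
1° of latitude spans πR/180 = 111195 m; at latitude φ, 1° of longitude spans that × cos φ = 109652.1 m, so Δλ = 559.47 / 109652.1 × 3600 = 18.368″.

Δλ = 18.4″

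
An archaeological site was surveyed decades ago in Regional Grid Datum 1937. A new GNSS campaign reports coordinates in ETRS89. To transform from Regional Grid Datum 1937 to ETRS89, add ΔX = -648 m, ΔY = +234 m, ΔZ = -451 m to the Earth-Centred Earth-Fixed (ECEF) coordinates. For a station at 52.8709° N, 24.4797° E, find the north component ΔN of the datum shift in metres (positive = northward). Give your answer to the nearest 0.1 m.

ΔN = 120.7 m

The local north axis is (−sin φ cos λ, −sin φ sin λ, cos φ), giving ΔN = 470.194 − 77.306 − 272.229 = 120.66 m.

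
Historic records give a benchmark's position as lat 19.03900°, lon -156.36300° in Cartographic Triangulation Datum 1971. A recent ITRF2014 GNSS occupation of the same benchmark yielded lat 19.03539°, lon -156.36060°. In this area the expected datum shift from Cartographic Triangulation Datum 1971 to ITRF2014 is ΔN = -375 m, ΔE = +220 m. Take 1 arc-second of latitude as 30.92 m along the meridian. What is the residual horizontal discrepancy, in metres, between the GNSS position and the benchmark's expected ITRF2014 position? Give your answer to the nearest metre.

42 m

Observed coordinate differences: Δφ = -0.00361°, Δλ = +0.00240°.
Converting to metres (1° lat = 111312 m, cos φ = 0.945297): observed ΔN = -401.8 m, observed ΔE = 252.5 m.
Subtracting the expected shift leaves a residual of -401.8 − (-375) = -26.8 m north and 252.5 − (220) = 32.5 m east.
Residual distance = √((-26.8)² + 32.5²) = 42.2 m.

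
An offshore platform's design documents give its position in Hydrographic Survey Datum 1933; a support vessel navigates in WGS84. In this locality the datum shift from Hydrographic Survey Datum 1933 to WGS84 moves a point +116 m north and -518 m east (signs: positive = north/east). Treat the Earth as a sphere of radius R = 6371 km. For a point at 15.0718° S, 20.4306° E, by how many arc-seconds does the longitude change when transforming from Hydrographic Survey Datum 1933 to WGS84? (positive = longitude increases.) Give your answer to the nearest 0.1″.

At latitude -15.0718°, cos φ = 0.965601.
One radian of longitude at latitude φ spans R cos φ, so Δλ = ΔE / (R cos φ) = -518.0 / (6371000 × 0.965601) = -8.4202e-05 rad = -17.368″.

Δλ = -17.4″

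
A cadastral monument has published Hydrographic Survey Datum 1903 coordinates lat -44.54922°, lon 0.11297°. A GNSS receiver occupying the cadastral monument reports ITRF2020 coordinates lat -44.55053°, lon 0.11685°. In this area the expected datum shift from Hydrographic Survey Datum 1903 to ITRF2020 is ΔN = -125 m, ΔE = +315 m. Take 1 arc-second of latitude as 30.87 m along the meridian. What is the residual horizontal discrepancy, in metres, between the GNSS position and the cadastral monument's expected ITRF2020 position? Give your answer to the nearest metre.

Observed coordinate differences: Δφ = -0.00131°, Δλ = +0.00388°.
Converting to metres (1° lat = 111132 m, cos φ = 0.712648): observed ΔN = -145.6 m, observed ΔE = 307.3 m.
Subtracting the expected shift leaves a residual of -145.6 − (-125) = -20.6 m north and 307.3 − (315) = -7.7 m east.
Residual distance = √((-20.6)² + (-7.7)²) = 22.0 m.

22 m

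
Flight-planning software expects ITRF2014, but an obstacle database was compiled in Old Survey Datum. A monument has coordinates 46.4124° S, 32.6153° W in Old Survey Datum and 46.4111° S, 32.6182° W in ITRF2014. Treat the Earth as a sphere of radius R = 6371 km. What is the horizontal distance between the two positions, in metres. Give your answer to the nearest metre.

Δφ = -46.4111° − -46.4124° = +0.0013°; Δλ = -32.6182° − -32.6153° = -0.0029°.
1° along a meridian = πR/180 = 111195 m.
ΔN = Δφ × 111195 = 144.6 m; ΔE = Δλ × 111195 × cos(-46.4124°) = -0.0029 × 111195 × 0.689463 = -222.3 m.
Distance = √(ΔE² + ΔN²) = √((-222.3)² + 144.6²) = 265.2 m.

265 m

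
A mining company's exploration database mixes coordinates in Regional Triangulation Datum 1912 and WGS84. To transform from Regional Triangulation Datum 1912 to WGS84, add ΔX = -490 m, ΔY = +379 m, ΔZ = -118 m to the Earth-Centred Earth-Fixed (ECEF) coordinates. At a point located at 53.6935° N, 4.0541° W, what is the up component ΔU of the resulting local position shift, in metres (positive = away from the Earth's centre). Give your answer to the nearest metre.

ΔU = -400 m

The local up (radial) axis is (cos φ cos λ, cos φ sin λ, sin φ), giving ΔU = -289.405 − 15.865 − 95.092 = -400.36 m.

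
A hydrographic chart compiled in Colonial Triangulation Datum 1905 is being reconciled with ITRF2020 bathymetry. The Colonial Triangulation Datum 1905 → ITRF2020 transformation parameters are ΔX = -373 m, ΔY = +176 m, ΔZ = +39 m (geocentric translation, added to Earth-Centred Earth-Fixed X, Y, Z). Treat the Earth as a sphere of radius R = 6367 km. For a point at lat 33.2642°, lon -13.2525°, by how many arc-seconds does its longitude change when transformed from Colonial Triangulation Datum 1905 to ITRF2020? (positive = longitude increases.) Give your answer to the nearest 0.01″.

sin φ = 0.548500, cos φ = 0.836150, sin λ = -0.229243, cos λ = 0.973369.
East component: ΔE = −sin λ·ΔX + cos λ·ΔY = −(-0.229243)(-373) + (0.973369)(176) = 85.81 m.
1° of latitude spans πR/180 = 111125 m; at latitude φ, 1° of longitude spans that × cos φ = 92917.3 m, so Δλ = 85.81 / 92917.3 × 3600 = 3.324″.

Δλ = 3.32″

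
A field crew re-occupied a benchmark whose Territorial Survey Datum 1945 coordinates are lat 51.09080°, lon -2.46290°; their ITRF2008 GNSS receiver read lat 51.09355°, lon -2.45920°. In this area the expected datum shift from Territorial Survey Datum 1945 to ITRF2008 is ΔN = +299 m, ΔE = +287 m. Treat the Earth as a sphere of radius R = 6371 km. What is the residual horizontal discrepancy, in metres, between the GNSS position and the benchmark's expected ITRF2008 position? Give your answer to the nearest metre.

29 m

Observed coordinate differences: Δφ = +0.00275°, Δλ = +0.00370°.
Converting to metres (1° lat = 111195 m, cos φ = 0.628088): observed ΔN = 305.8 m, observed ΔE = 258.4 m.
Subtracting the expected shift leaves a residual of 305.8 − (299) = 6.8 m north and 258.4 − (287) = -28.6 m east.
Residual distance = √(6.8² + (-28.6)²) = 29.4 m.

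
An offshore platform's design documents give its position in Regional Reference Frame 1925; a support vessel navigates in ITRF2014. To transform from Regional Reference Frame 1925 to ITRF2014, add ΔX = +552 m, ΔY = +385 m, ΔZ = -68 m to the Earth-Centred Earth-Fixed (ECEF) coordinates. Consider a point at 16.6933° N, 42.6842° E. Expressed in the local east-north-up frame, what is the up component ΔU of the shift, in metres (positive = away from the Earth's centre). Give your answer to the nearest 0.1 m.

ΔU = 619.2 m

At φ = 16.6933°, λ = 42.6842°: sin φ = 0.287249, cos φ = 0.957856, sin λ = 0.677957, cos λ = 0.735102.
ΔU = cos φ cos λ·ΔX + cos φ sin λ·ΔY + sin φ·ΔZ = (0.957856)(0.735102)(552) + (0.957856)(0.677957)(385) + (0.287249)(-68) = 619.16 m.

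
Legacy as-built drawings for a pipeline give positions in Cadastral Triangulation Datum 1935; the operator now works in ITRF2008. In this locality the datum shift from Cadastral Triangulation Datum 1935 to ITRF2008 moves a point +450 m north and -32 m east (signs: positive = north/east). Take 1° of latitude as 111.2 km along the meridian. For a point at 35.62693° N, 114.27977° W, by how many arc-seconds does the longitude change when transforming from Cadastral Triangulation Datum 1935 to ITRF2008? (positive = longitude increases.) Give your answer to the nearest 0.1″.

At latitude 35.62693°, cos φ = 0.812827.
1° of longitude at this latitude = 111.2 × cos φ = 90.39 km, so Δλ = -32.0 / 90386.4 = -0.0003540° = -1.275″.

Δλ = -1.3″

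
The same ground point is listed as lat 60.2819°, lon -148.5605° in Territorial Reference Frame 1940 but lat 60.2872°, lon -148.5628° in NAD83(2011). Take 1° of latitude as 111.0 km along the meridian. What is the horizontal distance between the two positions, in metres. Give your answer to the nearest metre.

602 m

Δφ = 60.2872° − 60.2819° = +0.0053°; Δλ = -148.5628° − -148.5605° = -0.0023°.
ΔN = Δφ × 111000 = 588.3 m; ΔE = Δλ × 111000 × cos(60.2819°) = -0.0023 × 111000 × 0.495733 = -126.6 m.
Distance = √(ΔE² + ΔN²) = √((-126.6)² + 588.3²) = 601.8 m.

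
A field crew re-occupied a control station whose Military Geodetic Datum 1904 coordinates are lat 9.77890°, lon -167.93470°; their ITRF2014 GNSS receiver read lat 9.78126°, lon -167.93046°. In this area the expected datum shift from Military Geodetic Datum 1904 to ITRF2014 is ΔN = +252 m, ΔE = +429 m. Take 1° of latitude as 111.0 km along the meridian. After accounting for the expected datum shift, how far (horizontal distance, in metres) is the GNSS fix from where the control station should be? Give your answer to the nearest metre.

36 m

Observed coordinate differences: Δφ = +0.00236°, Δλ = +0.00424°.
Converting to metres (1° lat = 111000 m, cos φ = 0.985471): observed ΔN = 262.0 m, observed ΔE = 463.8 m.
Subtracting the expected shift leaves a residual of 262.0 − (252) = 10.0 m north and 463.8 − (429) = 34.8 m east.
Residual distance = √(10.0² + 34.8²) = 36.2 m.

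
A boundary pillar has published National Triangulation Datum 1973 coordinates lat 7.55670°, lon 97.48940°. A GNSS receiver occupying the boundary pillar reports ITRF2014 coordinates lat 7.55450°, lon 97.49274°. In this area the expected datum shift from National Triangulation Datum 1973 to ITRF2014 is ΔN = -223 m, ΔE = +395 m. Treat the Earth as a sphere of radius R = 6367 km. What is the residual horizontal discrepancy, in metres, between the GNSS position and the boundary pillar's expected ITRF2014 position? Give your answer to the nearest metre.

35 m

Observed coordinate differences: Δφ = -0.00220°, Δλ = +0.00334°.
Converting to metres (1° lat = 111125 m, cos φ = 0.991315): observed ΔN = -244.5 m, observed ΔE = 367.9 m.
Subtracting the expected shift leaves a residual of -244.5 − (-223) = -21.5 m north and 367.9 − (395) = -27.1 m east.
Residual distance = √((-21.5)² + (-27.1)²) = 34.6 m.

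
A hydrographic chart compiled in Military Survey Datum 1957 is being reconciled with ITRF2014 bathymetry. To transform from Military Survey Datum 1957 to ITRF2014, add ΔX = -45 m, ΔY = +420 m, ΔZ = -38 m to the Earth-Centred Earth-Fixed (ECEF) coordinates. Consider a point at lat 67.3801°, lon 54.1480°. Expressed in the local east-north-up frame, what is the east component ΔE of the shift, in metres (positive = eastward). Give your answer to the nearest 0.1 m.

The local east axis at (φ, λ) is (−sin λ, cos λ, 0), so ΔE = −sin(54.1480°)·(-45) + cos(54.1480°)·420 = 282.47 m.

ΔE = 282.5 m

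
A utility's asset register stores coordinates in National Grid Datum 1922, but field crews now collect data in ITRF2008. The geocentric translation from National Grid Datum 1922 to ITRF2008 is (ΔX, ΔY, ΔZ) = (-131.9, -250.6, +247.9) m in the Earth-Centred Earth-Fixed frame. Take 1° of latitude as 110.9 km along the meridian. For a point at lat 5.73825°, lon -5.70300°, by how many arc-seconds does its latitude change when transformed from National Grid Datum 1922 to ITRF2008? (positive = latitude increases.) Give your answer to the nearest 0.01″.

Δφ = 8.35″

sin φ = 0.099984, cos φ = 0.994989, sin λ = -0.099372, cos λ = 0.995050.
North component: ΔN = −sin φ cos λ·ΔX − sin φ sin λ·ΔY + cos φ·ΔZ = −(0.099984)(0.995050)(-131.9) − (0.099984)(-0.099372)(-250.6) + (0.994989)(247.9) = 257.29 m.
1° of latitude spans 110900 m, so Δφ = 257.29 / 110900 × 3600 = 8.352″.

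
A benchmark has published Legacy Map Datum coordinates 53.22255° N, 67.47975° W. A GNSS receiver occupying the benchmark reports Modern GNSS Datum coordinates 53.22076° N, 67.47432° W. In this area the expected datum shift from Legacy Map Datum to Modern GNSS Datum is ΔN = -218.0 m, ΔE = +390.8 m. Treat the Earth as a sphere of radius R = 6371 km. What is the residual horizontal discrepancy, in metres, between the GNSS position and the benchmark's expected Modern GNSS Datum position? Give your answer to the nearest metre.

35 m

Observed coordinate differences: Δφ = -0.00179°, Δλ = +0.00543°.
Converting to metres (1° lat = 111195 m, cos φ = 0.598708): observed ΔN = -199.0 m, observed ΔE = 361.5 m.
Subtracting the expected shift leaves a residual of -199.0 − (-218.0) = 19.0 m north and 361.5 − (390.8) = -29.3 m east.
Residual distance = √(19.0² + (-29.3)²) = 34.9 m.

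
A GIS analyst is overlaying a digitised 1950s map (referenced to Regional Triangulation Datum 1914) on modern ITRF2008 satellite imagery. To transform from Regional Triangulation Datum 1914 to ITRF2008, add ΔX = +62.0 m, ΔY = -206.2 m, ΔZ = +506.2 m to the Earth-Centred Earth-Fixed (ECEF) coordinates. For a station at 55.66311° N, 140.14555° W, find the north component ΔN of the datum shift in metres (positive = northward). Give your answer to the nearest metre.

The local north axis is (−sin φ cos λ, −sin φ sin λ, cos φ), giving ΔN = 39.302 − 109.114 + 285.526 = 215.71 m.

ΔN = 216 m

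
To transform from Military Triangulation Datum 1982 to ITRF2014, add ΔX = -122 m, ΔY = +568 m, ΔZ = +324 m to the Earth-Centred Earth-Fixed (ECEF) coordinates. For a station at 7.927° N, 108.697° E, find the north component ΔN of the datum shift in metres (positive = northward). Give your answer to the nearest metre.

ΔN = 241 m

The local north axis is (−sin φ cos λ, −sin φ sin λ, cos φ), giving ΔN = -5.394 − 74.200 + 320.904 = 241.31 m.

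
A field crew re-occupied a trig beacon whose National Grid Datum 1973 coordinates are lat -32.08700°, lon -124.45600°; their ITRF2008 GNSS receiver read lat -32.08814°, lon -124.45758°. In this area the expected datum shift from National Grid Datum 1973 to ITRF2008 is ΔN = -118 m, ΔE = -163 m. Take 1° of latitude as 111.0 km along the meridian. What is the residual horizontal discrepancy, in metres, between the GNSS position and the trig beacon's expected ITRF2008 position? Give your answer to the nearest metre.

17 m

Observed coordinate differences: Δφ = -0.00114°, Δλ = -0.00158°.
Converting to metres (1° lat = 111000 m, cos φ = 0.847242): observed ΔN = -126.5 m, observed ΔE = -148.6 m.
Subtracting the expected shift leaves a residual of -126.5 − (-118) = -8.5 m north and -148.6 − (-163) = 14.4 m east.
Residual distance = √((-8.5)² + 14.4²) = 16.8 m.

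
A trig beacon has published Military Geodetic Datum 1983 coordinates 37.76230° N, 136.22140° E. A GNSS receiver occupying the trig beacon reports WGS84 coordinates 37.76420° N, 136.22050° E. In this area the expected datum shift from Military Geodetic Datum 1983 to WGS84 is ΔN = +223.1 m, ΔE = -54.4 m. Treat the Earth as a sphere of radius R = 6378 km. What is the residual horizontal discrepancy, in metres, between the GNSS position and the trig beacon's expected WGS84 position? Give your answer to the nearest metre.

Observed coordinate differences: Δφ = +0.00190°, Δλ = -0.00090°.
Converting to metres (1° lat = 111317 m, cos φ = 0.790558): observed ΔN = 211.5 m, observed ΔE = -79.2 m.
Subtracting the expected shift leaves a residual of 211.5 − (223.1) = -11.6 m north and -79.2 − (-54.4) = -24.8 m east.
Residual distance = √((-11.6)² + (-24.8)²) = 27.4 m.

27 m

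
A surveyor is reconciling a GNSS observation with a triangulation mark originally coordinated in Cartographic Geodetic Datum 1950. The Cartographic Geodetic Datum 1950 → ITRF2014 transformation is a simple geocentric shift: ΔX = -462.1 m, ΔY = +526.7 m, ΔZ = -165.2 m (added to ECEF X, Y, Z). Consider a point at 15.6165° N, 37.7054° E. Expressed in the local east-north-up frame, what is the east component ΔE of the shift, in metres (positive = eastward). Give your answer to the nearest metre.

ΔE = 699 m

The local east axis at (φ, λ) is (−sin λ, cos λ, 0), so ΔE = −sin(37.7054°)·(-462.1) + cos(37.7054°)·526.7 = 699.33 m.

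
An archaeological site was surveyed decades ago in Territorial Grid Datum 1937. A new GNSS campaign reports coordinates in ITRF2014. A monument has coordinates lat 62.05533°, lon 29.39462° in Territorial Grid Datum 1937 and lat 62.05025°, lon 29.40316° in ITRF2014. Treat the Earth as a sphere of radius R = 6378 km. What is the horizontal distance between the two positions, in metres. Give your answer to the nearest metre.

720 m

Δφ = 62.05025° − 62.05533° = -0.00508°; Δλ = 29.40316° − 29.39462° = +0.00854°.
1° along a meridian = πR/180 = 111317 m.
ΔN = Δφ × 111317 = -565.5 m; ΔE = Δλ × 111317 × cos(62.05533°) = +0.00854 × 111317 × 0.468619 = 445.5 m.
Distance = √(ΔE² + ΔN²) = √(445.5² + (-565.5)²) = 719.9 m.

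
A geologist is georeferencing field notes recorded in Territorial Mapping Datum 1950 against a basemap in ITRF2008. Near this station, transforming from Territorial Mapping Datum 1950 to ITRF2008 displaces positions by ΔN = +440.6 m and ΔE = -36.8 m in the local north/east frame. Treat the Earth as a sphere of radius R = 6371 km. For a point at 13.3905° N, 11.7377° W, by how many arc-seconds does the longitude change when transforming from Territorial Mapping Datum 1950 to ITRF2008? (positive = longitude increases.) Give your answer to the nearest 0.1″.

At latitude 13.3905°, cos φ = 0.972814.
One radian of longitude at latitude φ spans R cos φ, so Δλ = ΔE / (R cos φ) = -36.8 / (6371000 × 0.972814) = -5.9376e-06 rad = -1.225″.

Δλ = -1.2″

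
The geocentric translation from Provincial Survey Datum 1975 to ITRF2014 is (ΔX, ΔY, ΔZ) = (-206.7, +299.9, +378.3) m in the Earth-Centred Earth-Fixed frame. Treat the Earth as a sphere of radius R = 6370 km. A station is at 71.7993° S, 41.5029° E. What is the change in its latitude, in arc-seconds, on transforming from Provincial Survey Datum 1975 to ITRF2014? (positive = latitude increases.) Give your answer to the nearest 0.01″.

Δφ = 5.18″

sin φ = -0.949968, cos φ = 0.312347, sin λ = 0.662658, cos λ = 0.748922.
North component: ΔN = −sin φ cos λ·ΔX − sin φ sin λ·ΔY + cos φ·ΔZ = −(-0.949968)(0.748922)(-206.7) − (-0.949968)(0.662658)(299.9) + (0.312347)(378.3) = 159.89 m.
1° of latitude spans πR/180 = 111177 m, so Δφ = 159.89 / 111177 × 3600 = 5.177″.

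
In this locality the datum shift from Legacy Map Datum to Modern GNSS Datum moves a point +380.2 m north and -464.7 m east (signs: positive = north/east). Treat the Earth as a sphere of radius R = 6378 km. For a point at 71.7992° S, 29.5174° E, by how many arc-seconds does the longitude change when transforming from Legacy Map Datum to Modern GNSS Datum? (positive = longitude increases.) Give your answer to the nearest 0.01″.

Δλ = -48.11″

At latitude -71.7992°, cos φ = 0.312348.
One radian of longitude at latitude φ spans R cos φ, so Δλ = ΔE / (R cos φ) = -464.7 / (6378000 × 0.312348) = -2.3326e-04 rad = -48.114″.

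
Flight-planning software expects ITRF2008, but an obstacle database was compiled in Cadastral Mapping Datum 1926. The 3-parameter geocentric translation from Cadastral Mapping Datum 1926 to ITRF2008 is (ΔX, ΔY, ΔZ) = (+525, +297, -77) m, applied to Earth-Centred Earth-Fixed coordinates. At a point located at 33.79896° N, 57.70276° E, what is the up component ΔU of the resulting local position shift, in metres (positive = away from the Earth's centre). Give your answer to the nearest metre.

ΔU = 399 m

At φ = 33.79896°, λ = 57.70276°: sin φ = 0.556281, cos φ = 0.830995, sin λ = 0.845288, cos λ = 0.534312.
ΔU = cos φ cos λ·ΔX + cos φ sin λ·ΔY + sin φ·ΔZ = (0.830995)(0.534312)(525) + (0.830995)(0.845288)(297) + (0.556281)(-77) = 398.89 m.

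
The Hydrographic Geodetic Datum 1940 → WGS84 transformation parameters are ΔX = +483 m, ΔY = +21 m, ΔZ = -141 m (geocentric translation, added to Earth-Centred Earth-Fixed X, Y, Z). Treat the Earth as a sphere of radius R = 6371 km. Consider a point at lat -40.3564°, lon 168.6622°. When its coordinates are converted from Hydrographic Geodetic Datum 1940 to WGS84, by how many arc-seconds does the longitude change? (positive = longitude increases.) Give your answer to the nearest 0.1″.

sin φ = -0.647540, cos φ = 0.762031, sin λ = 0.196593, cos λ = -0.980485.
East component: ΔE = −sin λ·ΔX + cos λ·ΔY = −(0.196593)(483) + (-0.980485)(21) = -115.54 m.
1° of latitude spans πR/180 = 111195 m; at latitude φ, 1° of longitude spans that × cos φ = 84734.0 m, so Δλ = -115.54 / 84734.0 × 3600 = -4.909″.

Δλ = -4.9″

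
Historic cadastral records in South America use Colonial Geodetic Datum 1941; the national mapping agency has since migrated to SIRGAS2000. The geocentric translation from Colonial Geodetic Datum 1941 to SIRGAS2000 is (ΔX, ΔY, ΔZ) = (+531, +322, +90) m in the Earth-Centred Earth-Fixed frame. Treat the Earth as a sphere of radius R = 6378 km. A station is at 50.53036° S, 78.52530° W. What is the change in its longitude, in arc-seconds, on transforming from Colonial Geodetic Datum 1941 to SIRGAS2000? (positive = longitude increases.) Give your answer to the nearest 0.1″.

sin φ = -0.771962, cos φ = 0.635669, sin λ = -0.980013, cos λ = 0.198935.
East component: ΔE = −sin λ·ΔX + cos λ·ΔY = −(-0.980013)(531) + (0.198935)(322) = 584.44 m.
1° of latitude spans πR/180 = 111317 m; at latitude φ, 1° of longitude spans that × cos φ = 70760.9 m, so Δλ = 584.44 / 70760.9 × 3600 = 29.734″.

Δλ = 29.7″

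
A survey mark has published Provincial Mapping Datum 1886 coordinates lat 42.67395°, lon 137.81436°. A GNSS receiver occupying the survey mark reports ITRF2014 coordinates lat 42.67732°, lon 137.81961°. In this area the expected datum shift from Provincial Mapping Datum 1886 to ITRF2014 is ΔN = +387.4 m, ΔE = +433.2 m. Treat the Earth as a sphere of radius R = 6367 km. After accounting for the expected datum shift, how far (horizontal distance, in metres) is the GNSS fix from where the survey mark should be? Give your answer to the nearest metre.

14 m

Observed coordinate differences: Δφ = +0.00337°, Δλ = +0.00525°.
Converting to metres (1° lat = 111125 m, cos φ = 0.735223): observed ΔN = 374.5 m, observed ΔE = 428.9 m.
Subtracting the expected shift leaves a residual of 374.5 − (387.4) = -12.9 m north and 428.9 − (433.2) = -4.3 m east.
Residual distance = √((-12.9)² + (-4.3)²) = 13.6 m.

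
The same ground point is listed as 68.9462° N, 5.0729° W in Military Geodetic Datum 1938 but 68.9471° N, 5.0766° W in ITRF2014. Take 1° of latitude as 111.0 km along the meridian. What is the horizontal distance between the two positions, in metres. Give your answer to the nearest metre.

178 m

Δφ = 68.9471° − 68.9462° = +0.0009°; Δλ = -5.0766° − -5.0729° = -0.0037°.
ΔN = Δφ × 111000 = 99.9 m; ΔE = Δλ × 111000 × cos(68.9462°) = -0.0037 × 111000 × 0.359244 = -147.5 m.
Distance = √(ΔE² + ΔN²) = √((-147.5)² + 99.9²) = 178.2 m.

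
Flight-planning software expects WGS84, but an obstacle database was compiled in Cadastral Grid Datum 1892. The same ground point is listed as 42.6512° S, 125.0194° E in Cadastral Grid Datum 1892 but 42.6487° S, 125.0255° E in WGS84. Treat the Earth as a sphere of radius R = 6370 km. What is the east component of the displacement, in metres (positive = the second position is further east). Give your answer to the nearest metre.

Δφ = -42.6487° − -42.6512° = +0.0025°; Δλ = 125.0255° − 125.0194° = +0.0061°.
1° along a meridian = πR/180 = 111177 m.
ΔN = Δφ × 111177 = 277.9 m; ΔE = Δλ × 111177 × cos(-42.6512°) = +0.0061 × 111177 × 0.735492 = 498.8 m.

ΔE = 499 m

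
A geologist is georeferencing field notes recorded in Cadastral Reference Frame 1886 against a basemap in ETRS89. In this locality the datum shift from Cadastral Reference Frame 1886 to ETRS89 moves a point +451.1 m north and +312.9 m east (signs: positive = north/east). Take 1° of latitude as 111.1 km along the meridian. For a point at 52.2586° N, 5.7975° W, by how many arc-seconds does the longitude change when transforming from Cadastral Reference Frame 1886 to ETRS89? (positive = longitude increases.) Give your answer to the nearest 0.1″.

At latitude 52.2586°, cos φ = 0.612099.
1° of longitude at this latitude = 111.1 × cos φ = 68.00 km, so Δλ = 312.9 / 68004.2 = 0.0046012° = 16.564″.

Δλ = 16.6″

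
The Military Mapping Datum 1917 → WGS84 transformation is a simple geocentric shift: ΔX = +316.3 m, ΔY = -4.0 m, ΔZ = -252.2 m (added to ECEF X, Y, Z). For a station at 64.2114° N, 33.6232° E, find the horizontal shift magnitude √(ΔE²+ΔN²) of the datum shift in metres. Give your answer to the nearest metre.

388 m

The local east axis at (φ, λ) is (−sin λ, cos λ, 0), so ΔE = −sin(33.6232°)·316.3 + cos(33.6232°)·(-4.0) = -178.48 m.
The local north axis is (−sin φ cos λ, −sin φ sin λ, cos φ), giving ΔN = -237.151 + 1.994 − 109.720 = -344.88 m.
Horizontal magnitude = √(ΔE² + ΔN²) = √((-178.48)² + (-344.88)²) = 388.32 m.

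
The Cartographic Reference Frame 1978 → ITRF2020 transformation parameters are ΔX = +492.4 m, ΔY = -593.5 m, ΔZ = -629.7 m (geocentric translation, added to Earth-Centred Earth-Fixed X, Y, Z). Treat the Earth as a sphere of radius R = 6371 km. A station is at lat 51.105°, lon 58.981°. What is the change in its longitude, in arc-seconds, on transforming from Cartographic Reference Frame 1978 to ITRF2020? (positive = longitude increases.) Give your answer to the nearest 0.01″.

sin φ = 0.778298, cos φ = 0.627895, sin λ = 0.856996, cos λ = 0.515322.
East component: ΔE = −sin λ·ΔX + cos λ·ΔY = −(0.856996)(492.4) + (0.515322)(-593.5) = -727.83 m.
1° of latitude spans πR/180 = 111195 m; at latitude φ, 1° of longitude spans that × cos φ = 69818.8 m, so Δλ = -727.83 / 69818.8 × 3600 = -37.528″.

Δλ = -37.53″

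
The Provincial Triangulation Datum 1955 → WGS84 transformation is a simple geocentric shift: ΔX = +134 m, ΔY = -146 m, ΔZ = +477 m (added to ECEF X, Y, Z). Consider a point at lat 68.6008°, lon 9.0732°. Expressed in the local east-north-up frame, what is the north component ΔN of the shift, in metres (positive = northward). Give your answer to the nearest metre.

ΔN = 72 m

At φ = 68.6008°, λ = 9.0732°: sin φ = 0.931061, cos φ = 0.364864, sin λ = 0.157696, cos λ = 0.987488.
ΔN = −sin φ cos λ·ΔX − sin φ sin λ·ΔY + cos φ·ΔZ = −(0.931061)(0.987488)(134) − (0.931061)(0.157696)(-146) + (0.364864)(477) = 72.28 m.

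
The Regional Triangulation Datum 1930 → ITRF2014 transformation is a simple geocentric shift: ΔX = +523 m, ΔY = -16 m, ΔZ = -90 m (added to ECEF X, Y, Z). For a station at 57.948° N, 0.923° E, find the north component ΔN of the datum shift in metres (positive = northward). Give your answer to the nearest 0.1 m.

At φ = 57.948°, λ = 0.923°: sin φ = 0.847567, cos φ = 0.530689, sin λ = 0.016109, cos λ = 0.999870.
ΔN = −sin φ cos λ·ΔX − sin φ sin λ·ΔY + cos φ·ΔZ = −(0.847567)(0.999870)(523) − (0.847567)(0.016109)(-16) + (0.530689)(-90) = -490.76 m.

ΔN = -490.8 m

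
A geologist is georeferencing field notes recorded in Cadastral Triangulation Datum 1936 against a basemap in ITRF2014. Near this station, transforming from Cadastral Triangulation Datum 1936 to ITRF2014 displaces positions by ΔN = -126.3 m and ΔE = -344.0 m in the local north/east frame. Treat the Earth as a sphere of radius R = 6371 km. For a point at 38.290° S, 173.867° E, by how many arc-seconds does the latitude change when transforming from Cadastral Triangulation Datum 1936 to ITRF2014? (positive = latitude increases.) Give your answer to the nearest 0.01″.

Δφ = -4.09″

On a sphere of radius R, 1 rad of latitude = R, so Δφ = ΔN / R = -126.3 / 6371000 = -1.9824e-05 rad = -4.089″.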